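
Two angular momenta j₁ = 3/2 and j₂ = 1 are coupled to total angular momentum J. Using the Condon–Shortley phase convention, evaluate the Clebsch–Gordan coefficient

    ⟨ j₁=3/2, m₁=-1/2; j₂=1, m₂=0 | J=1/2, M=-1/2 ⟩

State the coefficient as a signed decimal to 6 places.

−√(1/3) = -0.577350

√[2·2!1!0!/4! · 1!2!1!1!0!1!] = √(1/3)
  +(−1)^1/∏(1,1,1,0,0,0)! = -1  (running -1)
⟨..|..⟩ = √(1/3)·(-1) = -0.577350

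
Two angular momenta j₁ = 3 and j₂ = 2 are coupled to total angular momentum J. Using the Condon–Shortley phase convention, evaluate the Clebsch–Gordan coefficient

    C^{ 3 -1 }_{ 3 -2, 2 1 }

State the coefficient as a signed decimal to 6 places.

√[7·2!4!2!/9! · 1!5!3!1!2!4!] = √(64)
  +(−1)^1/∏(1,1,4,2,0,0)! = -1/48  (running -1/48)
  +(−1)^2/∏(2,0,3,1,1,1)! = 1/12  (running 1/16)
⟨..|..⟩ = √(64)·(1/16) = +0.500000

+0.500000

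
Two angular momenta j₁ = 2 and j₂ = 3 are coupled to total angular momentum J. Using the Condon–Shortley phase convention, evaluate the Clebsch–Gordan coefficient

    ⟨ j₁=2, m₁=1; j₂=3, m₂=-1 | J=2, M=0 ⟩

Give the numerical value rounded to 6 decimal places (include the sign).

√[5·3!1!3!/8! · 3!1!2!4!2!2!] = √(36/7)
  +(−1)^0/∏(0,3,1,2,0,1)! = 1/12  (running 1/12)
  +(−1)^1/∏(1,2,0,1,1,2)! = -1/4  (running -1/6)
⟨..|..⟩ = √(36/7)·(-1/6) = -0.377964

−√(1/7) = -0.377964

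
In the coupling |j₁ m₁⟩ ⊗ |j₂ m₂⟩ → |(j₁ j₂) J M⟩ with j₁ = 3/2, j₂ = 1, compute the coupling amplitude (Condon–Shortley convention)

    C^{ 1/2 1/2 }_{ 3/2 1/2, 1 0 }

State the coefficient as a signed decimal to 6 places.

-0.577350  (= −√(1/3))

√[2·2!1!0!/4! · 2!1!1!1!1!0!] = √(1/3)
  +(−1)^1/∏(1,1,0,0,1,0)! = -1  (running -1)
⟨..|..⟩ = √(1/3)·(-1) = -0.577350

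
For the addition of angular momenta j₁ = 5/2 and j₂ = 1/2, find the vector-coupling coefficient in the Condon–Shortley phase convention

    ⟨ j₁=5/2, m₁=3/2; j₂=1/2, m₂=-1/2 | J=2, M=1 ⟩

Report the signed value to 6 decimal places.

+√(2/3) = +0.816497

j₁+j₂−J=1  J+j₁−j₂=4  J−j₁+j₂=0  j₁+j₂+J+1=6
(j₁±m₁, j₂±m₂, J±M) = (4,1,0,1,3,1)
P² = 24
sum k=0..0:
  [0] +1/6 = 1/6
S = 1/6
C² = P²·S² = 2/3 ; C = +0.816497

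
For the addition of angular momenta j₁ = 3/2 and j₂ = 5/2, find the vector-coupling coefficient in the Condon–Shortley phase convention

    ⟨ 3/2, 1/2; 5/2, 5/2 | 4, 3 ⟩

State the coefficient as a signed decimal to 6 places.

+0.612372  (= +√(3/8))

triangle: 0!*3!*5!/9! = 720/362880
(j±m)!: 2!*1!*5!*0!*7!*1! = 1209600
prefactor² = (2J+1)*Δ*N² = 21600
  k=0: +1/(0!*0!*1!*5!*2!*0!) = 1/240
Σ = 1/240  ⇒  CG² = 21600*1/240² = 3/8
CG = +√(3/8) = +0.612372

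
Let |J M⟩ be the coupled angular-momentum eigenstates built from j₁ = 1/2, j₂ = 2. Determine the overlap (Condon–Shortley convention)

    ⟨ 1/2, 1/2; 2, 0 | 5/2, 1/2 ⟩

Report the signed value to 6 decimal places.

+0.774597  (= +√(3/5))

j₁+j₂−J=0  J+j₁−j₂=1  J−j₁+j₂=4  j₁+j₂+J+1=6
(j₁±m₁, j₂±m₂, J±M) = (1,0,2,2,3,2)
P² = 48/5
sum k=0..0:
  [0] +1/4 = 1/4
S = 1/4
C² = P²·S² = 3/5 ; C = +0.774597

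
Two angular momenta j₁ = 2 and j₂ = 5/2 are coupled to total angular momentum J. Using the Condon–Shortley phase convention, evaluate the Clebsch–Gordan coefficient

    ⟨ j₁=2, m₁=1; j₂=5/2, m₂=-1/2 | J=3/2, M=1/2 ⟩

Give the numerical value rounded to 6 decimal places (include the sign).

−√(5/21) = -0.487950

triangle: 3!·1!·2!/7! = 12/5040
(j±m)!: 3!·1!·2!·3!·2!·1! = 144
prefactor² = (2J+1)·Δ·N² = 48/35
  k=0: +1/(0!·3!·1!·2!·0!·0!) = 1/12
  k=1: −1/(1!·2!·0!·1!·1!·1!) = -1/2
Σ = -5/12  ⇒  CG² = 48/35·(-5/12)² = 5/21
CG = −√(5/21) = -0.487950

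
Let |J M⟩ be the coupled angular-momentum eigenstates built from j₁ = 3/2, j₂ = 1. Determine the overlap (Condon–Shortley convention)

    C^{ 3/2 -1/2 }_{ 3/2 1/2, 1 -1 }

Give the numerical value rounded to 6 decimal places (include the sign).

triangle: 1!·2!·1!/5! = 2/120
(j±m)!: 2!·1!·0!·2!·1!·2! = 8
prefactor² = (2J+1)·Δ·N² = 8/15
  k=0: +1/(0!·1!·1!·0!·1!·1!) = 1
Σ = 1  ⇒  CG² = 8/15·1² = 8/15
CG = +√(8/15) = +0.730297

+√(8/15) = +0.730297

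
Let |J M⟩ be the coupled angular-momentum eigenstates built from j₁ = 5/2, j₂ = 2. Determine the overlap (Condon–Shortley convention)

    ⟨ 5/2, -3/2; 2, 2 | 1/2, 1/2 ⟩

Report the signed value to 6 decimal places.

+0.258199

triangle: 4!*1!*0!/6! = 24/720
(j±m)!: 1!*4!*4!*0!*1!*0! = 576
prefactor² = (2J+1)*Δ*N² = 192/5
  k=4: +1/(4!*0!*0!*0!*1!*0!) = 1/24
Σ = 1/24  ⇒  CG² = 192/5*1/24² = 1/15
CG = +√(1/15) = +0.258199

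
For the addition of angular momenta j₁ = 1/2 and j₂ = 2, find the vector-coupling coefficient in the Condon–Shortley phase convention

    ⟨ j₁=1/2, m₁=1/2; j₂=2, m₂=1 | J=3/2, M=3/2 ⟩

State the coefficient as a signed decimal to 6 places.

triangle: 1!×0!×3!/5! = 6/120
(j±m)!: 1!×0!×3!×1!×3!×0! = 36
prefactor² = (2J+1)×Δ×N² = 36/5
  k=0: +1/(0!×1!×0!×3!×0!×0!) = 1/6
Σ = 1/6  ⇒  CG² = 36/5×1/6² = 1/5
CG = +√(1/5) = +0.447214

+0.447214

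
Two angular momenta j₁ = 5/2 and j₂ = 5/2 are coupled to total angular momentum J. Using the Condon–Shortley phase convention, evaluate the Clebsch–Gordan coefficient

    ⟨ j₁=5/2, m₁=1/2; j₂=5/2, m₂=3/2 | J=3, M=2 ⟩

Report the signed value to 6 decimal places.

−√(1/12) ≈ -0.288675

√[7·2!3!3!/9! · 3!2!4!1!5!1!] = √(48)
  +(−1)^1/∏(1,1,1,3,2,0)! = -1/12  (running -1/12)
  +(−1)^2/∏(2,0,0,2,3,1)! = 1/24  (running -1/24)
⟨..|..⟩ = √(48)·(-1/24) = -0.288675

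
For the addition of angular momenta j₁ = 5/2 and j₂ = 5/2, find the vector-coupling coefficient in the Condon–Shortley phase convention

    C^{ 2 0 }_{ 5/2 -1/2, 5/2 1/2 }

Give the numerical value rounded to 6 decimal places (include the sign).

+0.436436

j₁+j₂−J=3  J+j₁−j₂=2  J−j₁+j₂=2  j₁+j₂+J+1=8
(j₁±m₁, j₂±m₂, J±M) = (2,3,3,2,2,2)
P² = 12/7
sum k=1..3:
  [1] −1/8 = -1/8
  [2] +1/2 = 1/2
  [3] −1/24 = -1/24
S = 1/3
C² = P²·S² = 4/21 ; C = +0.436436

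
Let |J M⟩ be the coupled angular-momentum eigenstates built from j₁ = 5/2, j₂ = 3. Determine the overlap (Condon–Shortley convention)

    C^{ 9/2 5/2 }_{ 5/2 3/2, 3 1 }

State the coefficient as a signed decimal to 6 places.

+√(10/99) = +0.317821

triangle: 1!*4!*5!/11! = 2880/39916800
(j±m)!: 4!*1!*4!*2!*7!*2! = 11612160
prefactor² = (2J+1)*Δ*N² = 92160/11
  k=0: +1/(0!*1!*1!*4!*3!*1!) = 1/144
  k=1: −1/(1!*0!*0!*3!*4!*2!) = -1/288
Σ = 1/288  ⇒  CG² = 92160/11*1/288² = 10/99
CG = +√(10/99) = +0.317821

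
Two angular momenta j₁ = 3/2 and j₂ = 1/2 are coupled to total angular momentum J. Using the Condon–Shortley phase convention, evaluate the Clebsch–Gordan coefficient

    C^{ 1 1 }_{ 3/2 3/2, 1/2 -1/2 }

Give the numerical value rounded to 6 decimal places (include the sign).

j₁+j₂−J=1  J+j₁−j₂=2  J−j₁+j₂=0  j₁+j₂+J+1=4
(j₁±m₁, j₂±m₂, J±M) = (3,0,0,1,2,0)
P² = 3
sum k=0..0:
  [0] +1/2 = 1/2
S = 1/2
C² = P²·S² = 3/4 ; C = +0.866025

+√(3/4) ≈ +0.866025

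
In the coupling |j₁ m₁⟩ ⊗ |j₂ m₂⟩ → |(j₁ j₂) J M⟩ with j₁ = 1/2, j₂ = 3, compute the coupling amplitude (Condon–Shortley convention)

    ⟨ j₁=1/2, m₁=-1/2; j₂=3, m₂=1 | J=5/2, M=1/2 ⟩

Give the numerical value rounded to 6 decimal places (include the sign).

√[6·1!0!5!/7! · 0!1!4!2!3!2!] = √(576/7)
  +(−1)^1/∏(1,0,0,3,0,2)! = -1/12  (running -1/12)
⟨..|..⟩ = √(576/7)·(-1/12) = -0.755929

−√(4/7) = -0.755929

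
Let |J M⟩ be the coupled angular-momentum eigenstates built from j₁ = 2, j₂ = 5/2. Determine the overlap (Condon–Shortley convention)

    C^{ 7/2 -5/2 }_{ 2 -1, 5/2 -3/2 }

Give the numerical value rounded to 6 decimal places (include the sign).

+√(1/63) ≈ +0.125988

triangle: 1!·3!·4!/9! = 144/362880
(j±m)!: 1!·3!·1!·4!·1!·6! = 103680
prefactor² = (2J+1)·Δ·N² = 2304/7
  k=0: +1/(0!·1!·3!·1!·0!·3!) = 1/36
  k=1: −1/(1!·0!·2!·0!·1!·4!) = -1/48
Σ = 1/144  ⇒  CG² = 2304/7·1/144² = 1/63
CG = +√(1/63) = +0.125988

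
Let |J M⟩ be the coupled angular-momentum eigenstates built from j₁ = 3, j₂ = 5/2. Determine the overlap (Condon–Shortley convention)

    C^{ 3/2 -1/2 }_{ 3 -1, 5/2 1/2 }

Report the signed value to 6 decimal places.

-0.097590  (= −√(1/105))

√[4·4!2!1!/8! · 2!4!3!2!1!2!] = √(192/35)
  +(−1)^2/∏(2,2,2,1,0,0)! = 1/8  (running 1/8)
  +(−1)^3/∏(3,1,1,0,1,1)! = -1/6  (running -1/24)
⟨..|..⟩ = √(192/35)·(-1/24) = -0.097590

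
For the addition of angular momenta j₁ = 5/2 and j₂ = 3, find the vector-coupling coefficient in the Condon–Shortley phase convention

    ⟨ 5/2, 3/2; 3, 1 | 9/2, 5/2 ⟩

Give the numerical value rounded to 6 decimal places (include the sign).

triangle: 1!×4!×5!/11! = 2880/39916800
(j±m)!: 4!×1!×4!×2!×7!×2! = 11612160
prefactor² = (2J+1)×Δ×N² = 92160/11
  k=0: +1/(0!×1!×1!×4!×3!×1!) = 1/144
  k=1: −1/(1!×0!×0!×3!×4!×2!) = -1/288
Σ = 1/288  ⇒  CG² = 92160/11×1/288² = 10/99
CG = +√(10/99) = +0.317821

+0.317821  (= +√(10/99))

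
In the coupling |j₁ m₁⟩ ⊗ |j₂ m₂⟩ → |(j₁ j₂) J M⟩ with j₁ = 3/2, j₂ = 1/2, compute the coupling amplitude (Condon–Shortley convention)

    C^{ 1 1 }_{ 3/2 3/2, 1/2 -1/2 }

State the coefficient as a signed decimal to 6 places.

+0.866025  (= +√(3/4))

j₁+j₂−J=1  J+j₁−j₂=2  J−j₁+j₂=0  j₁+j₂+J+1=4
(j₁±m₁, j₂±m₂, J±M) = (3,0,0,1,2,0)
P² = 3
sum k=0..0:
  [0] +1/2 = 1/2
S = 1/2
C² = P²·S² = 3/4 ; C = +0.866025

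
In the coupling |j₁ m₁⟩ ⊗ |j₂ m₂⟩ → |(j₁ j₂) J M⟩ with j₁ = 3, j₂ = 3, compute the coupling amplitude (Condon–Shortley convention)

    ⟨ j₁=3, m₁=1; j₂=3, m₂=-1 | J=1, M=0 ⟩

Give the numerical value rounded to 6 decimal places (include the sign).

√[3·5!1!1!/8! · 4!2!2!4!1!1!] = √(144/7)
  +(−1)^1/∏(1,4,1,1,0,0)! = -1/24  (running -1/24)
  +(−1)^2/∏(2,3,0,0,1,1)! = 1/12  (running 1/24)
⟨..|..⟩ = √(144/7)·(1/24) = +0.188982

+√(1/28) ≈ +0.188982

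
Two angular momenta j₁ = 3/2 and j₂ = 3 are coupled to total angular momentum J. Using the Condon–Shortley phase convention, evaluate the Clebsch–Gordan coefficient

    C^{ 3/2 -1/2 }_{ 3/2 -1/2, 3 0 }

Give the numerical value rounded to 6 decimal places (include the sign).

√[4·3!0!3!/7! · 1!2!3!3!1!2!] = √(144/35)
  +(−1)^2/∏(2,1,0,1,0,2)! = 1/4  (running 1/4)
⟨..|..⟩ = √(144/35)·(1/4) = +0.507093

+√(9/35) ≈ +0.507093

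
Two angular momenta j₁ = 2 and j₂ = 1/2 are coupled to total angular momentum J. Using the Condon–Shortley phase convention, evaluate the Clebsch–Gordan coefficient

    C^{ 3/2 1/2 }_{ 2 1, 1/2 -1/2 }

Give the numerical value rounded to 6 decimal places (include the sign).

√[4·1!3!0!/5! · 3!1!0!1!2!1!] = √(12/5)
  +(−1)^0/∏(0,1,1,0,2,0)! = 1/2  (running 1/2)
⟨..|..⟩ = √(12/5)·(1/2) = +0.774597

+√(3/5) ≈ +0.774597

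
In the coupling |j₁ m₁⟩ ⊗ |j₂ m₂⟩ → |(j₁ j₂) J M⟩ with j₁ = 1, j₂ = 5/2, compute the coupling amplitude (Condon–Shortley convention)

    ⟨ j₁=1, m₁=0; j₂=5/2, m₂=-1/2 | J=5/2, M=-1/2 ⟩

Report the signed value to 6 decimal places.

√[6·1!1!4!/7! · 1!1!2!3!2!3!] = √(144/35)
  +(−1)^0/∏(0,1,1,2,0,2)! = 1/4  (running 1/4)
  +(−1)^1/∏(1,0,0,1,1,3)! = -1/6  (running 1/12)
⟨..|..⟩ = √(144/35)·(1/12) = +0.169031

+√(1/35) ≈ +0.169031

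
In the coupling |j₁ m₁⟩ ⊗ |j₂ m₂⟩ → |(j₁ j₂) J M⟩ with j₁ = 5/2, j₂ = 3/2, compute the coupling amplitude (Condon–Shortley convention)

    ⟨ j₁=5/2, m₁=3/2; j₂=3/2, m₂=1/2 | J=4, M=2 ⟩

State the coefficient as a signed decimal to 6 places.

+0.731925

triangle: 0!·5!·3!/9! = 720/362880
(j±m)!: 4!·1!·2!·1!·6!·2! = 69120
prefactor² = (2J+1)·Δ·N² = 8640/7
  k=0: +1/(0!·0!·1!·2!·4!·1!) = 1/48
Σ = 1/48  ⇒  CG² = 8640/7·1/48² = 15/28
CG = +√(15/28) = +0.731925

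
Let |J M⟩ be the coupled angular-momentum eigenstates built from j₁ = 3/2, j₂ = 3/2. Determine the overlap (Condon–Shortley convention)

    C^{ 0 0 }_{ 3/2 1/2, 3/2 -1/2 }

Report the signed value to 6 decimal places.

-0.500000

triangle: 3!·0!·0!/4! = 6/24
(j±m)!: 2!·1!·1!·2!·0!·0! = 4
prefactor² = (2J+1)·Δ·N² = 1
  k=1: −1/(1!·2!·0!·0!·0!·0!) = -1/2
Σ = -1/2  ⇒  CG² = 1·(-1/2)² = 1/4
CG = −√(1/4) = -0.500000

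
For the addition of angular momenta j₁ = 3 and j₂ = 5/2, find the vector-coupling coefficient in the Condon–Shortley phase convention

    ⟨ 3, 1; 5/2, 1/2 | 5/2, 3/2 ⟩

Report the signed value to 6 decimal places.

√[6·3!3!2!/9! · 4!2!3!2!4!1!] = √(576/35)
  +(−1)^1/∏(1,2,1,2,2,0)! = -1/8  (running -1/8)
  +(−1)^2/∏(2,1,0,1,3,1)! = 1/12  (running -1/24)
⟨..|..⟩ = √(576/35)·(-1/24) = -0.169031

−√(1/35) ≈ -0.169031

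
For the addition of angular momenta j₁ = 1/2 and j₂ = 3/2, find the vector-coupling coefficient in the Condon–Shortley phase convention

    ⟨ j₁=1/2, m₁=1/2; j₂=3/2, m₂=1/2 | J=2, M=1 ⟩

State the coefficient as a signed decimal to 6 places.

+√(3/4) ≈ +0.866025

√[5·0!1!3!/5! · 1!0!2!1!3!1!] = √(3)
  +(−1)^0/∏(0,0,0,2,1,1)! = 1/2  (running 1/2)
⟨..|..⟩ = √(3)·(1/2) = +0.866025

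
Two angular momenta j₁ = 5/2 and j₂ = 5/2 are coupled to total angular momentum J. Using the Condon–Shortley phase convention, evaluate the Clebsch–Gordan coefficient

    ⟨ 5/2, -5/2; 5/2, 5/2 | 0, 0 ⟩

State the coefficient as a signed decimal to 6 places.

−√(1/6) ≈ -0.408248

j₁+j₂−J=5  J+j₁−j₂=0  J−j₁+j₂=0  j₁+j₂+J+1=6
(j₁±m₁, j₂±m₂, J±M) = (0,5,5,0,0,0)
P² = 2400
sum k=5..5:
  [5] −1/120 = -1/120
S = -1/120
C² = P²·S² = 1/6 ; C = -0.408248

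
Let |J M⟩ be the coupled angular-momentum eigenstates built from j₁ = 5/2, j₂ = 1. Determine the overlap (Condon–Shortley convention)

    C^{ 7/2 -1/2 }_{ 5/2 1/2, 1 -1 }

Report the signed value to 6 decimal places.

+√(2/7) ≈ +0.534522

j₁+j₂−J=0  J+j₁−j₂=5  J−j₁+j₂=2  j₁+j₂+J+1=8
(j₁±m₁, j₂±m₂, J±M) = (3,2,0,2,3,4)
P² = 1152/7
sum k=0..0:
  [0] +1/24 = 1/24
S = 1/24
C² = P²·S² = 2/7 ; C = +0.534522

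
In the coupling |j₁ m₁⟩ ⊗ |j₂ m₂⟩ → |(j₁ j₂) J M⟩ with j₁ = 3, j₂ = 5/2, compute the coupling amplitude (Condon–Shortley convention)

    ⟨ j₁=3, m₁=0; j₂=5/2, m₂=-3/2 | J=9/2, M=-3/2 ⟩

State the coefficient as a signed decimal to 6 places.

triangle: 1!·5!·4!/11! = 2880/39916800
(j±m)!: 3!·3!·1!·4!·3!·6! = 3732480
prefactor² = (2J+1)·Δ·N² = 207360/77
  k=0: +1/(0!·1!·3!·1!·2!·3!) = 1/72
  k=1: −1/(1!·0!·2!·0!·3!·4!) = -1/288
Σ = 1/96  ⇒  CG² = 207360/77·1/96² = 45/154
CG = +√(45/154) = +0.540562

+√(45/154) ≈ +0.540562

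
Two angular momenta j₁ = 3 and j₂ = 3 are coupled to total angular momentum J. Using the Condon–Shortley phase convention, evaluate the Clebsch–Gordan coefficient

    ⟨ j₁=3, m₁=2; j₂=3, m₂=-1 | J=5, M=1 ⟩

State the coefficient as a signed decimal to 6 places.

+√(9/28) = +0.566947

j₁+j₂−J=1  J+j₁−j₂=5  J−j₁+j₂=5  j₁+j₂+J+1=12
(j₁±m₁, j₂±m₂, J±M) = (5,1,2,4,6,4)
P² = 230400/7
sum k=0..1:
  [0] +1/288 = 1/288
  [1] −1/2880 = -1/2880
S = 1/320
C² = P²·S² = 9/28 ; C = +0.566947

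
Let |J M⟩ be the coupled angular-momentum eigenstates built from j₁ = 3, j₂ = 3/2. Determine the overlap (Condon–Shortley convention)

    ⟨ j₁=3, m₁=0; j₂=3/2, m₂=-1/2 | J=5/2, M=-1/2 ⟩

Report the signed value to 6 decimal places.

√[6·2!4!1!/8! · 3!3!1!2!2!3!] = √(216/35)
  +(−1)^0/∏(0,2,3,1,1,0)! = 1/12  (running 1/12)
  +(−1)^1/∏(1,1,2,0,2,1)! = -1/4  (running -1/6)
⟨..|..⟩ = √(216/35)·(-1/6) = -0.414039

-0.414039  (= −√(6/35))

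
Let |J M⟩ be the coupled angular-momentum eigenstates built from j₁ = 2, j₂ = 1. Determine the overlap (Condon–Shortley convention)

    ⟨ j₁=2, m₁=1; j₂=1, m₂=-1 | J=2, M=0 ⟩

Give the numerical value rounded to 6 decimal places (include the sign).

+0.707107  (= +√(1/2))

j₁+j₂−J=1  J+j₁−j₂=3  J−j₁+j₂=1  j₁+j₂+J+1=6
(j₁±m₁, j₂±m₂, J±M) = (3,1,0,2,2,2)
P² = 2
sum k=0..0:
  [0] +1/2 = 1/2
S = 1/2
C² = P²·S² = 1/2 ; C = +0.707107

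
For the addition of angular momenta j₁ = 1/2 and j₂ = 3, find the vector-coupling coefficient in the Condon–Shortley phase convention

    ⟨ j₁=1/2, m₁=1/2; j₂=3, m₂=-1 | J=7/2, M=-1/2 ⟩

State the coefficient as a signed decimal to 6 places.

j₁+j₂−J=0  J+j₁−j₂=1  J−j₁+j₂=6  j₁+j₂+J+1=8
(j₁±m₁, j₂±m₂, J±M) = (1,0,2,4,3,4)
P² = 6912/7
sum k=0..0:
  [0] +1/48 = 1/48
S = 1/48
C² = P²·S² = 3/7 ; C = +0.654654

+0.654654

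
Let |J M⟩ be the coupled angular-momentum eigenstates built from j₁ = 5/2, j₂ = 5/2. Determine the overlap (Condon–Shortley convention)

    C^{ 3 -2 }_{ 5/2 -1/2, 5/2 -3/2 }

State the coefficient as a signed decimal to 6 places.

triangle: 2!·3!·3!/9! = 72/362880
(j±m)!: 2!·3!·1!·4!·1!·5! = 34560
prefactor² = (2J+1)·Δ·N² = 48
  k=0: +1/(0!·2!·3!·1!·0!·2!) = 1/24
  k=1: −1/(1!·1!·2!·0!·1!·3!) = -1/12
Σ = -1/24  ⇒  CG² = 48·(-1/24)² = 1/12
CG = −√(1/12) = -0.288675

-0.288675  (= −√(1/12))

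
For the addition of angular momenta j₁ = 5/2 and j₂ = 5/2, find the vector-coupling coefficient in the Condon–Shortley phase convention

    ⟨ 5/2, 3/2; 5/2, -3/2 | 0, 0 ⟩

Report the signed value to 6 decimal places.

−√(1/6) = -0.408248

√[1·5!0!0!/6! · 4!1!1!4!0!0!] = √(96)
  +(−1)^1/∏(1,4,0,0,0,0)! = -1/24  (running -1/24)
⟨..|..⟩ = √(96)·(-1/24) = -0.408248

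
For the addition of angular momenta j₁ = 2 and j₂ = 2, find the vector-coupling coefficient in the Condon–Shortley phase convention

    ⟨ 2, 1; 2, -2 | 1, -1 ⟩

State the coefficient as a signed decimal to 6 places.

+√(1/5) = +0.447214

√[3·3!1!1!/6! · 3!1!0!4!0!2!] = √(36/5)
  +(−1)^0/∏(0,3,1,0,0,1)! = 1/6  (running 1/6)
⟨..|..⟩ = √(36/5)·(1/6) = +0.447214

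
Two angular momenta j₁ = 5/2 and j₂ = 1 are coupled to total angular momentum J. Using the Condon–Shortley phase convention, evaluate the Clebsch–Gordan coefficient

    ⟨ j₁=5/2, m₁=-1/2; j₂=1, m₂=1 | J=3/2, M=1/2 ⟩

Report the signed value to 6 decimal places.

+√(1/5) = +0.447214

√[4·2!3!0!/6! · 2!3!2!0!2!1!] = √(16/5)
  +(−1)^2/∏(2,0,1,0,2,0)! = 1/4  (running 1/4)
⟨..|..⟩ = √(16/5)·(1/4) = +0.447214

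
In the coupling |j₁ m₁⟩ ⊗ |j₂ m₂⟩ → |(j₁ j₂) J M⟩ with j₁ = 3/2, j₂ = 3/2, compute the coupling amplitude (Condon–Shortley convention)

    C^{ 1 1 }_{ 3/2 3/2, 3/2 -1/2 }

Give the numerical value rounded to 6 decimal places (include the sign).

√[3·2!1!1!/5! · 3!0!1!2!2!0!] = √(6/5)
  +(−1)^0/∏(0,2,0,1,1,0)! = 1/2  (running 1/2)
⟨..|..⟩ = √(6/5)·(1/2) = +0.547723

+√(3/10) = +0.547723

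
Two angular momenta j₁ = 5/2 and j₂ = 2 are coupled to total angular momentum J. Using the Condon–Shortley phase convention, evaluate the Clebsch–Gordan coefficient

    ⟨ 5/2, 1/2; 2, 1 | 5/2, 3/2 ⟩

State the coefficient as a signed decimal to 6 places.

−√(6/35) ≈ -0.414039

j₁+j₂−J=2  J+j₁−j₂=3  J−j₁+j₂=2  j₁+j₂+J+1=8
(j₁±m₁, j₂±m₂, J±M) = (3,2,3,1,4,1)
P² = 216/35
sum k=1..2:
  [1] −1/4 = -1/4
  [2] +1/12 = 1/12
S = -1/6
C² = P²·S² = 6/35 ; C = -0.414039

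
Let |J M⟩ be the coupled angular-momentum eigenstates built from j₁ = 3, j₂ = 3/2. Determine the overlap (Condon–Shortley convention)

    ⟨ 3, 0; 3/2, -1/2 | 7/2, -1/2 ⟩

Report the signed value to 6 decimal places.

+√(2/21) ≈ +0.308607

j₁+j₂−J=1  J+j₁−j₂=5  J−j₁+j₂=2  j₁+j₂+J+1=9
(j₁±m₁, j₂±m₂, J±M) = (3,3,1,2,3,4)
P² = 384/7
sum k=0..1:
  [0] +1/12 = 1/12
  [1] −1/24 = -1/24
S = 1/24
C² = P²·S² = 2/21 ; C = +0.308607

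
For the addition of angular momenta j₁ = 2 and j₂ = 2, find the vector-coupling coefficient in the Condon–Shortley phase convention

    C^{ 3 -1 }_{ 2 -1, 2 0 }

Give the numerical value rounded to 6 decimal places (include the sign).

−√(1/5) = -0.447214

√[7·1!3!3!/8! · 1!3!2!2!2!4!] = √(36/5)
  +(−1)^0/∏(0,1,3,2,0,1)! = 1/12  (running 1/12)
  +(−1)^1/∏(1,0,2,1,1,2)! = -1/4  (running -1/6)
⟨..|..⟩ = √(36/5)·(-1/6) = -0.447214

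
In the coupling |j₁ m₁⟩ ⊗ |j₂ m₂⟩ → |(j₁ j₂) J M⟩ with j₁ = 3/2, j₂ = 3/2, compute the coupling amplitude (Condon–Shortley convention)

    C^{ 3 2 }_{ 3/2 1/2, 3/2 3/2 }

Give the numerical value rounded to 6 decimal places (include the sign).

j₁+j₂−J=0  J+j₁−j₂=3  J−j₁+j₂=3  j₁+j₂+J+1=7
(j₁±m₁, j₂±m₂, J±M) = (2,1,3,0,5,1)
P² = 72
sum k=0..0:
  [0] +1/12 = 1/12
S = 1/12
C² = P²·S² = 1/2 ; C = +0.707107

+√(1/2) = +0.707107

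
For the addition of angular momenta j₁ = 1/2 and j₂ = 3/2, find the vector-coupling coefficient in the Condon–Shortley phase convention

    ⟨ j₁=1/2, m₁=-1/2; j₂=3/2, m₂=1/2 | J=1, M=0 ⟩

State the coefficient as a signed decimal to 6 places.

triangle: 1!·0!·2!/4! = 2/24
(j±m)!: 0!·1!·2!·1!·1!·1! = 2
prefactor² = (2J+1)·Δ·N² = 1/2
  k=1: −1/(1!·0!·0!·1!·0!·1!) = -1
Σ = -1  ⇒  CG² = 1/2·(-1)² = 1/2
CG = −√(1/2) = -0.707107

−√(1/2) ≈ -0.707107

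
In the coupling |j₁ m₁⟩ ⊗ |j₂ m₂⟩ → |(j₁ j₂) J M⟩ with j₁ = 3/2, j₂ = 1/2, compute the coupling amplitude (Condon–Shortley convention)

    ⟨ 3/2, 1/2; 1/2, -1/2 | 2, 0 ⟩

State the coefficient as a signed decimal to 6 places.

+√(1/2) = +0.707107

√[5·0!3!1!/5! · 2!1!0!1!2!2!] = √(2)
  +(−1)^0/∏(0,0,1,0,2,1)! = 1/2  (running 1/2)
⟨..|..⟩ = √(2)·(1/2) = +0.707107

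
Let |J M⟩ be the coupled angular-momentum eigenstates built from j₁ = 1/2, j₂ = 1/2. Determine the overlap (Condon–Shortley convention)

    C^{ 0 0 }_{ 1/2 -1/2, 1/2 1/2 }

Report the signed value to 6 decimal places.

triangle: 1!·0!·0!/2! = 1/2
(j±m)!: 0!·1!·1!·0!·0!·0! = 1
prefactor² = (2J+1)·Δ·N² = 1/2
  k=1: −1/(1!·0!·0!·0!·0!·0!) = -1
Σ = -1  ⇒  CG² = 1/2·(-1)² = 1/2
CG = −√(1/2) = -0.707107

-0.707107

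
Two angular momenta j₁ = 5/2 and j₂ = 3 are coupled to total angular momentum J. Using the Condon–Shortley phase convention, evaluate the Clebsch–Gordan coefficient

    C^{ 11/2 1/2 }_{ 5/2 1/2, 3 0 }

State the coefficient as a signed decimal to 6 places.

triangle: 0!·5!·6!/12! = 86400/479001600
(j±m)!: 3!·2!·3!·3!·6!·5! = 37324800
prefactor² = (2J+1)·Δ·N² = 6220800/77
  k=0: +1/(0!·0!·2!·3!·3!·3!) = 1/432
Σ = 1/432  ⇒  CG² = 6220800/77·1/432² = 100/231
CG = +√(100/231) = +0.657952

+√(100/231) ≈ +0.657952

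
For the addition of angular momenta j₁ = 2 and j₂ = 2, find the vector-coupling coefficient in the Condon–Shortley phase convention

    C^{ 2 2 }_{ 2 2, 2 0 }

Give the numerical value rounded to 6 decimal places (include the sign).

+√(2/7) ≈ +0.534522

√[5·2!2!2!/7! · 4!0!2!2!4!0!] = √(128/7)
  +(−1)^0/∏(0,2,0,2,2,0)! = 1/8  (running 1/8)
⟨..|..⟩ = √(128/7)·(1/8) = +0.534522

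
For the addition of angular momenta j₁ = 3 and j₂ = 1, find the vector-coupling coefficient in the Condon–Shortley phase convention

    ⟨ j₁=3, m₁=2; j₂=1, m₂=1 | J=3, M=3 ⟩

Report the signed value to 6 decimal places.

-0.500000  (= −√(1/4))

√[7·1!5!1!/8! · 5!1!2!0!6!0!] = √(3600)
  +(−1)^1/∏(1,0,0,1,5,0)! = -1/120  (running -1/120)
⟨..|..⟩ = √(3600)·(-1/120) = -0.500000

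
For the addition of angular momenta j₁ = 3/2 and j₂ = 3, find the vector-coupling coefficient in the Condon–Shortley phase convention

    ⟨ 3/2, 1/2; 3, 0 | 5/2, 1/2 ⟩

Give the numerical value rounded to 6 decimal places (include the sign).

-0.414039

√[6·2!1!4!/8! · 2!1!3!3!3!2!] = √(216/35)
  +(−1)^0/∏(0,2,1,3,0,1)! = 1/12  (running 1/12)
  +(−1)^1/∏(1,1,0,2,1,2)! = -1/4  (running -1/6)
⟨..|..⟩ = √(216/35)·(-1/6) = -0.414039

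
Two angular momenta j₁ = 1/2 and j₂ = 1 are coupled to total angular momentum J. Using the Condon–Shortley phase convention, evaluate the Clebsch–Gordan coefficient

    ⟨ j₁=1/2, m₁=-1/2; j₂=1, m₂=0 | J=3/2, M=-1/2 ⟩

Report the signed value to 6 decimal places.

j₁+j₂−J=0  J+j₁−j₂=1  J−j₁+j₂=2  j₁+j₂+J+1=4
(j₁±m₁, j₂±m₂, J±M) = (0,1,1,1,1,2)
P² = 2/3
sum k=0..0:
  [0] +1/1 = 1
S = 1
C² = P²·S² = 2/3 ; C = +0.816497

+0.816497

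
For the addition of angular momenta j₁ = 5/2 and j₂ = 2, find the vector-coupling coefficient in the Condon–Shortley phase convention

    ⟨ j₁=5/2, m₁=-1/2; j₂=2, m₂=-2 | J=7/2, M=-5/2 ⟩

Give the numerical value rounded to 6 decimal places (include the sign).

j₁+j₂−J=1  J+j₁−j₂=4  J−j₁+j₂=3  j₁+j₂+J+1=9
(j₁±m₁, j₂±m₂, J±M) = (2,3,0,4,1,6)
P² = 4608/7
sum k=0..0:
  [0] +1/36 = 1/36
S = 1/36
C² = P²·S² = 32/63 ; C = +0.712697

+√(32/63) = +0.712697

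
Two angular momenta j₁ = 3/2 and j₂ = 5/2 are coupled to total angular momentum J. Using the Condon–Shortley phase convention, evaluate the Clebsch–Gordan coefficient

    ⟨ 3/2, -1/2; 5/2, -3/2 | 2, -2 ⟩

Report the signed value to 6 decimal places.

triangle: 2!*1!*3!/7! = 12/5040
(j±m)!: 1!*2!*1!*4!*0!*4! = 1152
prefactor² = (2J+1)*Δ*N² = 96/7
  k=1: −1/(1!*1!*1!*0!*0!*3!) = -1/6
Σ = -1/6  ⇒  CG² = 96/7*(-1/6)² = 8/21
CG = −√(8/21) = -0.617213

−√(8/21) = -0.617213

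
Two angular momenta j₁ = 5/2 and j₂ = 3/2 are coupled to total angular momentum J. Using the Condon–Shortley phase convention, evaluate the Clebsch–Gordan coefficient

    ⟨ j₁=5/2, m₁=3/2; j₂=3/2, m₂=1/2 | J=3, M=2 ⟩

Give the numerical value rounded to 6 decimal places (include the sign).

j₁+j₂−J=1  J+j₁−j₂=4  J−j₁+j₂=2  j₁+j₂+J+1=8
(j₁±m₁, j₂±m₂, J±M) = (4,1,2,1,5,1)
P² = 48
sum k=0..1:
  [0] +1/12 = 1/12
  [1] −1/24 = -1/24
S = 1/24
C² = P²·S² = 1/12 ; C = +0.288675

+0.288675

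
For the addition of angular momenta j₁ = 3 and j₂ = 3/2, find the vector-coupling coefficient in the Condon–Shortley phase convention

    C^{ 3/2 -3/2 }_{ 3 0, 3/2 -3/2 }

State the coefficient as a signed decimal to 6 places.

+0.169031

√[4·3!3!0!/7! · 3!3!0!3!0!3!] = √(1296/35)
  +(−1)^0/∏(0,3,3,0,0,0)! = 1/36  (running 1/36)
⟨..|..⟩ = √(1296/35)·(1/36) = +0.169031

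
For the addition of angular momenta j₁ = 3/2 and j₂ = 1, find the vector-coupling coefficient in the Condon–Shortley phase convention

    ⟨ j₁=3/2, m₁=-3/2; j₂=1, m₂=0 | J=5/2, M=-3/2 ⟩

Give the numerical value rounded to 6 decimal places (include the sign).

+0.632456

triangle: 0!×3!×2!/6! = 12/720
(j±m)!: 0!×3!×1!×1!×1!×4! = 144
prefactor² = (2J+1)×Δ×N² = 72/5
  k=0: +1/(0!×0!×3!×1!×0!×1!) = 1/6
Σ = 1/6  ⇒  CG² = 72/5×1/6² = 2/5
CG = +√(2/5) = +0.632456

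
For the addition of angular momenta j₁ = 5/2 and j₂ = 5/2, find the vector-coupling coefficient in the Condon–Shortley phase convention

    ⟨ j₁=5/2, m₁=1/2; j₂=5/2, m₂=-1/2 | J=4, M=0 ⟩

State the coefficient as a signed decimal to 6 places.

√[9·1!4!4!/10! · 3!2!2!3!4!4!] = √(20736/175)
  +(−1)^0/∏(0,1,2,2,2,2)! = 1/16  (running 1/16)
  +(−1)^1/∏(1,0,1,1,3,3)! = -1/36  (running 5/144)
⟨..|..⟩ = √(20736/175)·(5/144) = +0.377964

+0.377964  (= +√(1/7))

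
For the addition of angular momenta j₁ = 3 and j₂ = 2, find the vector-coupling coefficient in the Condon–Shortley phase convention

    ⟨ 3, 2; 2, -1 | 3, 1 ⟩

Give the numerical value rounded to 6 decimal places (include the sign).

√[7·2!4!2!/9! · 5!1!1!3!4!2!] = √(64)
  +(−1)^0/∏(0,2,1,1,3,1)! = 1/12  (running 1/12)
  +(−1)^1/∏(1,1,0,0,4,2)! = -1/48  (running 1/16)
⟨..|..⟩ = √(64)·(1/16) = +0.500000

+0.500000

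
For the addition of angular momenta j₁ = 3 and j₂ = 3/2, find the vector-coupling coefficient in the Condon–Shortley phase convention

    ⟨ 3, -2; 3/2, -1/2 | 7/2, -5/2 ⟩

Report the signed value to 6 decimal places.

−√(1/7) = -0.377964

j₁+j₂−J=1  J+j₁−j₂=5  J−j₁+j₂=2  j₁+j₂+J+1=9
(j₁±m₁, j₂±m₂, J±M) = (1,5,1,2,1,6)
P² = 6400/7
sum k=0..1:
  [0] +1/120 = 1/120
  [1] −1/48 = -1/48
S = -1/80
C² = P²·S² = 1/7 ; C = -0.377964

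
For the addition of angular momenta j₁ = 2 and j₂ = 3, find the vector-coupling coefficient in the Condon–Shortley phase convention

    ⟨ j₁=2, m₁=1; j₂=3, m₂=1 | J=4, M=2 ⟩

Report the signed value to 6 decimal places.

triangle: 1!·3!·5!/10! = 720/3628800
(j±m)!: 3!·1!·4!·2!·6!·2! = 414720
prefactor² = (2J+1)·Δ·N² = 5184/7
  k=0: +1/(0!·1!·1!·4!·2!·1!) = 1/48
  k=1: −1/(1!·0!·0!·3!·3!·2!) = -1/72
Σ = 1/144  ⇒  CG² = 5184/7·1/144² = 1/28
CG = +√(1/28) = +0.188982

+√(1/28) ≈ +0.188982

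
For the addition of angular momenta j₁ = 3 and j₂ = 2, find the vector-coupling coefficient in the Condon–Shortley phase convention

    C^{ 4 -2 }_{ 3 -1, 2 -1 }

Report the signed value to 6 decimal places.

+√(1/28) ≈ +0.188982

triangle: 1!*5!*3!/10! = 720/3628800
(j±m)!: 2!*4!*1!*3!*2!*6! = 414720
prefactor² = (2J+1)*Δ*N² = 5184/7
  k=0: +1/(0!*1!*4!*1!*1!*2!) = 1/48
  k=1: −1/(1!*0!*3!*0!*2!*3!) = -1/72
Σ = 1/144  ⇒  CG² = 5184/7*1/144² = 1/28
CG = +√(1/28) = +0.188982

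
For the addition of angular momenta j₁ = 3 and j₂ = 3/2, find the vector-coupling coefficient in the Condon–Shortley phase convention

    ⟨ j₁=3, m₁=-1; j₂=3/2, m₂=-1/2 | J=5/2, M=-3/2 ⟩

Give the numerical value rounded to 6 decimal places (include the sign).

√[6·2!4!1!/8! · 2!4!1!2!1!4!] = √(576/35)
  +(−1)^0/∏(0,2,4,1,0,0)! = 1/48  (running 1/48)
  +(−1)^1/∏(1,1,3,0,1,1)! = -1/6  (running -7/48)
⟨..|..⟩ = √(576/35)·(-7/48) = -0.591608

-0.591608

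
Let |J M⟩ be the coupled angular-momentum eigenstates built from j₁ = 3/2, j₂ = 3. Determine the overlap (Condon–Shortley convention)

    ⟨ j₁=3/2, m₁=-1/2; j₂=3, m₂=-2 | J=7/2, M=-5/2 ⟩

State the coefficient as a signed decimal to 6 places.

+0.377964

√[8·1!2!5!/9! · 1!2!1!5!1!6!] = √(6400/7)
  +(−1)^0/∏(0,1,2,1,0,4)! = 1/48  (running 1/48)
  +(−1)^1/∏(1,0,1,0,1,5)! = -1/120  (running 1/80)
⟨..|..⟩ = √(6400/7)·(1/80) = +0.377964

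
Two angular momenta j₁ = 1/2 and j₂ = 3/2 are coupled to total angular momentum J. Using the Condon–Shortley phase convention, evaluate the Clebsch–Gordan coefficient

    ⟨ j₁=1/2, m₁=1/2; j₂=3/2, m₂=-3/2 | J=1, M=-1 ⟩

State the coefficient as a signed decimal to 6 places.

j₁+j₂−J=1  J+j₁−j₂=0  J−j₁+j₂=2  j₁+j₂+J+1=4
(j₁±m₁, j₂±m₂, J±M) = (1,0,0,3,0,2)
P² = 3
sum k=0..0:
  [0] +1/2 = 1/2
S = 1/2
C² = P²·S² = 3/4 ; C = +0.866025

+0.866025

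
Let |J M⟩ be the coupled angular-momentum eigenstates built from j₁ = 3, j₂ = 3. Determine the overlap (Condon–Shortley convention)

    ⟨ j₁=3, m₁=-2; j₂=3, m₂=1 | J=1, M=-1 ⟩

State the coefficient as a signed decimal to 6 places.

triangle: 5!·1!·1!/8! = 120/40320
(j±m)!: 1!·5!·4!·2!·0!·2! = 11520
prefactor² = (2J+1)·Δ·N² = 720/7
  k=4: +1/(4!·1!·1!·0!·0!·1!) = 1/24
Σ = 1/24  ⇒  CG² = 720/7·1/24² = 5/28
CG = +√(5/28) = +0.422577

+√(5/28) ≈ +0.422577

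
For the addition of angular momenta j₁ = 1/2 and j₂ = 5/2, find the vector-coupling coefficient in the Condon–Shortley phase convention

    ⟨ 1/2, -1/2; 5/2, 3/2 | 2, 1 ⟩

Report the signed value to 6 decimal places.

triangle: 1!·0!·4!/6! = 24/720
(j±m)!: 0!·1!·4!·1!·3!·1! = 144
prefactor² = (2J+1)·Δ·N² = 24
  k=1: −1/(1!·0!·0!·3!·0!·1!) = -1/6
Σ = -1/6  ⇒  CG² = 24·(-1/6)² = 2/3
CG = −√(2/3) = -0.816497

−√(2/3) ≈ -0.816497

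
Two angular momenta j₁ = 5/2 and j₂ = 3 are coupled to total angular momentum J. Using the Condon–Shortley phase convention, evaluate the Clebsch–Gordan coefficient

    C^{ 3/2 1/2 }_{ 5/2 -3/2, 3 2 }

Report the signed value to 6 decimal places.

-0.218218  (= −√(1/21))

√[4·4!1!2!/8! · 1!4!5!1!2!1!] = √(192/7)
  +(−1)^3/∏(3,1,1,2,0,0)! = -1/12  (running -1/12)
  +(−1)^4/∏(4,0,0,1,1,1)! = 1/24  (running -1/24)
⟨..|..⟩ = √(192/7)·(-1/24) = -0.218218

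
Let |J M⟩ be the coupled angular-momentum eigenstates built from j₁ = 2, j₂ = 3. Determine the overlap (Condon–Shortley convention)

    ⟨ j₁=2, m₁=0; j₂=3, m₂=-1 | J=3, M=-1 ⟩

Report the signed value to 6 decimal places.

−√(3/20) = -0.387298

√[7·2!2!4!/9! · 2!2!2!4!2!4!] = √(256/15)
  +(−1)^0/∏(0,2,2,2,0,2)! = 1/16  (running 1/16)
  +(−1)^1/∏(1,1,1,1,1,3)! = -1/6  (running -5/48)
  +(−1)^2/∏(2,0,0,0,2,4)! = 1/96  (running -3/32)
⟨..|..⟩ = √(256/15)·(-3/32) = -0.387298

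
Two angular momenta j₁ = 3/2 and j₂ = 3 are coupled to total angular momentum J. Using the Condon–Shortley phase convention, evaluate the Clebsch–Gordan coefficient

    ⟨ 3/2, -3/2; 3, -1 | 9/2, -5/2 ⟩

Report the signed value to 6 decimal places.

j₁+j₂−J=0  J+j₁−j₂=3  J−j₁+j₂=6  j₁+j₂+J+1=10
(j₁±m₁, j₂±m₂, J±M) = (0,3,2,4,2,7)
P² = 34560
sum k=0..0:
  [0] +1/288 = 1/288
S = 1/288
C² = P²·S² = 5/12 ; C = +0.645497

+0.645497  (= +√(5/12))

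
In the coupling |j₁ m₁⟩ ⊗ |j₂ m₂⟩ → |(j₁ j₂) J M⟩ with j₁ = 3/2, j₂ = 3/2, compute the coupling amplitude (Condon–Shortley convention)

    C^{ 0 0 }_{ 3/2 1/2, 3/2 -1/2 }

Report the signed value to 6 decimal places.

triangle: 3!×0!×0!/4! = 6/24
(j±m)!: 2!×1!×1!×2!×0!×0! = 4
prefactor² = (2J+1)×Δ×N² = 1
  k=1: −1/(1!×2!×0!×0!×0!×0!) = -1/2
Σ = -1/2  ⇒  CG² = 1×(-1/2)² = 1/4
CG = −√(1/4) = -0.500000

−√(1/4) = -0.500000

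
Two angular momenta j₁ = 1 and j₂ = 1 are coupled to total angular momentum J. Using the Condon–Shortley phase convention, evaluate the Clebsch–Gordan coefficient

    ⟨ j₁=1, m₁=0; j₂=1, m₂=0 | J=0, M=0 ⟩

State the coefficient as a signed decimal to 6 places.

-0.577350

j₁+j₂−J=2  J+j₁−j₂=0  J−j₁+j₂=0  j₁+j₂+J+1=3
(j₁±m₁, j₂±m₂, J±M) = (1,1,1,1,0,0)
P² = 1/3
sum k=1..1:
  [1] −1/1 = -1
S = -1
C² = P²·S² = 1/3 ; C = -0.577350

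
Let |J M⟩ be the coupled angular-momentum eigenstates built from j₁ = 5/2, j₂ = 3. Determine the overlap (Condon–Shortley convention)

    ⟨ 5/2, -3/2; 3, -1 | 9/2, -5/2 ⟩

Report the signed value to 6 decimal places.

triangle: 1!·4!·5!/11! = 2880/39916800
(j±m)!: 1!·4!·2!·4!·2!·7! = 11612160
prefactor² = (2J+1)·Δ·N² = 92160/11
  k=0: +1/(0!·1!·4!·2!·0!·3!) = 1/288
  k=1: −1/(1!·0!·3!·1!·1!·4!) = -1/144
Σ = -1/288  ⇒  CG² = 92160/11·(-1/288)² = 10/99
CG = −√(10/99) = -0.317821

−√(10/99) ≈ -0.317821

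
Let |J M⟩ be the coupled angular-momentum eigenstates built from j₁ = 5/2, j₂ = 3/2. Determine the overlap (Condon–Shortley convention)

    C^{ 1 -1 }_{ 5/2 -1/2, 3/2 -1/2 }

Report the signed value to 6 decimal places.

√[3·3!2!0!/6! · 2!3!1!2!0!2!] = √(12/5)
  +(−1)^1/∏(1,2,2,0,0,0)! = -1/4  (running -1/4)
⟨..|..⟩ = √(12/5)·(-1/4) = -0.387298

−√(3/20) = -0.387298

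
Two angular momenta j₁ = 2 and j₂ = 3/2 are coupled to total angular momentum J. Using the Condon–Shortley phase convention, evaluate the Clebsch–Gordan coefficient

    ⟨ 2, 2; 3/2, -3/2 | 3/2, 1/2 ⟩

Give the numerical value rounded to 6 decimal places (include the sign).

+0.632456

j₁+j₂−J=2  J+j₁−j₂=2  J−j₁+j₂=1  j₁+j₂+J+1=6
(j₁±m₁, j₂±m₂, J±M) = (4,0,0,3,2,1)
P² = 32/5
sum k=0..0:
  [0] +1/4 = 1/4
S = 1/4
C² = P²·S² = 2/5 ; C = +0.632456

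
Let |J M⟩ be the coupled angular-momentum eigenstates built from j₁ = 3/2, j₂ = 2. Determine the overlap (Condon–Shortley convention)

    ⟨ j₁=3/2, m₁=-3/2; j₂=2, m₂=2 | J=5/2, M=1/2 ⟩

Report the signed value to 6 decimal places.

−√(6/35) ≈ -0.414039

j₁+j₂−J=1  J+j₁−j₂=2  J−j₁+j₂=3  j₁+j₂+J+1=7
(j₁±m₁, j₂±m₂, J±M) = (0,3,4,0,3,2)
P² = 864/35
sum k=1..1:
  [1] −1/12 = -1/12
S = -1/12
C² = P²·S² = 6/35 ; C = -0.414039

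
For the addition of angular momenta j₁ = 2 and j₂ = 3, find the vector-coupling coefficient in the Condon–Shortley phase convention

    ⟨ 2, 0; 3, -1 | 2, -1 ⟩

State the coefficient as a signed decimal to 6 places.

triangle: 3!×1!×3!/8! = 36/40320
(j±m)!: 2!×2!×2!×4!×1!×3! = 1152
prefactor² = (2J+1)×Δ×N² = 36/7
  k=1: −1/(1!×2!×1!×1!×0!×2!) = -1/4
  k=2: +1/(2!×1!×0!×0!×1!×3!) = 1/12
Σ = -1/6  ⇒  CG² = 36/7×(-1/6)² = 1/7
CG = −√(1/7) = -0.377964

-0.377964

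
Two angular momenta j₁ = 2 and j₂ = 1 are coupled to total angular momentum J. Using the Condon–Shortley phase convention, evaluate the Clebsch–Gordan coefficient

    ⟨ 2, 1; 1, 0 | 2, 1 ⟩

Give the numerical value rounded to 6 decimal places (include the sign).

+√(1/6) = +0.408248

j₁+j₂−J=1  J+j₁−j₂=3  J−j₁+j₂=1  j₁+j₂+J+1=6
(j₁±m₁, j₂±m₂, J±M) = (3,1,1,1,3,1)
P² = 3/2
sum k=0..1:
  [0] +1/2 = 1/2
  [1] −1/6 = -1/6
S = 1/3
C² = P²·S² = 1/6 ; C = +0.408248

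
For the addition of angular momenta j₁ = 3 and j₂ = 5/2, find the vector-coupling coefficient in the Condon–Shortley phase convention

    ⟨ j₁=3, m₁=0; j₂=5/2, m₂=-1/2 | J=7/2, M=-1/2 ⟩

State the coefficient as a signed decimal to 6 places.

−√(4/21) ≈ -0.436436

√[8·2!4!3!/10! · 3!3!2!3!3!4!] = √(6912/175)
  +(−1)^0/∏(0,2,3,2,1,1)! = 1/24  (running 1/24)
  +(−1)^1/∏(1,1,2,1,2,2)! = -1/8  (running -1/12)
  +(−1)^2/∏(2,0,1,0,3,3)! = 1/72  (running -5/72)
⟨..|..⟩ = √(6912/175)·(-5/72) = -0.436436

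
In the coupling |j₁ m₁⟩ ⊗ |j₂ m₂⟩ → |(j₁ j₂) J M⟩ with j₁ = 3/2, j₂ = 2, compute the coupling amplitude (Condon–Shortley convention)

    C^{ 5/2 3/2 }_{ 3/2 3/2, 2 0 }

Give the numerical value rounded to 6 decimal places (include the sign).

√[6·1!2!3!/7! · 3!0!2!2!4!1!] = √(288/35)
  +(−1)^0/∏(0,1,0,2,2,1)! = 1/4  (running 1/4)
⟨..|..⟩ = √(288/35)·(1/4) = +0.717137

+0.717137  (= +√(18/35))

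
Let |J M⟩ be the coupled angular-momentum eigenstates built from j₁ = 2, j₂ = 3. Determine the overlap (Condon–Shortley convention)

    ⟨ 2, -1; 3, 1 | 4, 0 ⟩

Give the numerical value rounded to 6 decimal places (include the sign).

−√(5/14) ≈ -0.597614

j₁+j₂−J=1  J+j₁−j₂=3  J−j₁+j₂=5  j₁+j₂+J+1=10
(j₁±m₁, j₂±m₂, J±M) = (1,3,4,2,4,4)
P² = 10368/35
sum k=0..1:
  [0] +1/144 = 1/144
  [1] −1/24 = -1/24
S = -5/144
C² = P²·S² = 5/14 ; C = -0.597614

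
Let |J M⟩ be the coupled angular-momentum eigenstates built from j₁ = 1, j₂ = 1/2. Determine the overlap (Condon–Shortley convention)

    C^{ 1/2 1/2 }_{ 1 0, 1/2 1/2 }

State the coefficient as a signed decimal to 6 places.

√[2·1!1!0!/3! · 1!1!1!0!1!0!] = √(1/3)
  +(−1)^1/∏(1,0,0,0,1,0)! = -1  (running -1)
⟨..|..⟩ = √(1/3)·(-1) = -0.577350

-0.577350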